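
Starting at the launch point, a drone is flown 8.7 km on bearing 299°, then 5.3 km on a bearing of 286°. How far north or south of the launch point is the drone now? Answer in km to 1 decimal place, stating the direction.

5.7 km north

Leg 1 (299°, 8.7 km): east 8.7 sin 299° = -7.61, north 8.7 cos 299° = 4.22
Leg 2 (286°, 5.3 km): east 5.3 sin 286° = -5.09, north 5.3 cos 286° = 1.46
Net north component: 5.68 km.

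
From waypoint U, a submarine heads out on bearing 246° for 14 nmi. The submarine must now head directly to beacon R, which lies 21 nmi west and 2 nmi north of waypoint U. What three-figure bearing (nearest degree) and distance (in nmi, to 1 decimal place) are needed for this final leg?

313°, 11.3 nmi

Leg 1 (246°, 14 nmi): east 14 sin 246° = -12.79, north 14 cos 246° = -5.69
Current position: (-12.79, -5.69). Target: (-21, 2). Remaining: Δeast = -8.21, Δnorth = 7.69.
Bearing = atan2(-8.21, 7.69) mod 360° = 313.14°; distance = √((-8.21)² + (7.69)²) = 11.252 nmi.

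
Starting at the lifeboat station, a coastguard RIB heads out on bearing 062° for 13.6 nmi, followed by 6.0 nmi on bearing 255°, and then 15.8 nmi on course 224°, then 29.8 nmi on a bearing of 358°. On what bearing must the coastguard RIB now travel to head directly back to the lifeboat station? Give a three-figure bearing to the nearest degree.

166°

Leg 1 (062°, 13.6 nmi): east 13.6 sin 62° = 12.01, north 13.6 cos 62° = 6.38
Leg 2 (255°, 6.0 nmi): east 6.0 sin 255° = -5.80, north 6.0 cos 255° = -1.55
Leg 3 (224°, 15.8 nmi): east 15.8 sin 224° = -10.98, north 15.8 cos 224° = -11.37
Leg 4 (358°, 29.8 nmi): east 29.8 sin 358° = -1.04, north 29.8 cos 358° = 29.78
Net displacement: -5.80 east, 23.25 north. Direction back to start is (5.80, -23.25): bearing = atan2(5.80, -23.25) mod 360° = 165.98° ≈ 166°.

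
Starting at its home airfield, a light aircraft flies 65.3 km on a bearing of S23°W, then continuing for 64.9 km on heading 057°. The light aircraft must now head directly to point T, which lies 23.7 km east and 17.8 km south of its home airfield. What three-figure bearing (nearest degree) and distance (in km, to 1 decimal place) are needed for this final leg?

323°, 8.7 km

Leg 1 (S23°W, 65.3 km): east 65.3 sin 203° = -25.51, north 65.3 cos 203° = -60.11
Leg 2 (057°, 64.9 km): east 64.9 sin 57° = 54.43, north 64.9 cos 57° = 35.35
Current position: (28.91, -24.76). Target: (23.7, -17.8). Remaining: Δeast = -5.21, Δnorth = 6.96.
Bearing = atan2(-5.21, 6.96) mod 360° = 323.16°; distance = √((-5.21)² + (6.96)²) = 8.699 km.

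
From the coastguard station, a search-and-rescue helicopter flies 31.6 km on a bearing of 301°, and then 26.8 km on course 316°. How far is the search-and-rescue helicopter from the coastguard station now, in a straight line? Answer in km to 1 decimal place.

Leg 1 (301°, 31.6 km): east 31.6 sin 301° = -27.09, north 31.6 cos 301° = 16.28
Leg 2 (316°, 26.8 km): east 26.8 sin 316° = -18.62, north 26.8 cos 316° = 19.28
Net: -45.70 east, 35.55 north. Distance = √((-45.70)² + (35.55)²) = 57.904 km.

57.9 km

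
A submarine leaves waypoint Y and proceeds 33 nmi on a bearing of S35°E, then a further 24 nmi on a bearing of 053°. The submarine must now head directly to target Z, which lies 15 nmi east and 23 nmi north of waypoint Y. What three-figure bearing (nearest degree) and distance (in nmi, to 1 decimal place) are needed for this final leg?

327°, 42.4 nmi

Leg 1 (S35°E, 33 nmi): east 33 sin 145° = 18.93, north 33 cos 145° = -27.03
Leg 2 (053°, 24 nmi): east 24 sin 53° = 19.17, north 24 cos 53° = 14.44
Current position: (38.10, -12.59). Target: (15, 23). Remaining: Δeast = -23.10, Δnorth = 35.59.
Bearing = atan2(-23.10, 35.59) mod 360° = 327.02°; distance = √((-23.10)² + (35.59)²) = 42.426 nmi.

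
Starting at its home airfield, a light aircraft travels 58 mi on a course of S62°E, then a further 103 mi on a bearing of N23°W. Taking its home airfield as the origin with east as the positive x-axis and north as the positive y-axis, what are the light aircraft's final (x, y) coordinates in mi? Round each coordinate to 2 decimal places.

(10.97, 67.58)

Leg 1 (S62°E, 58 mi): east 58 sin 118° = 51.21, north 58 cos 118° = -27.23
Leg 2 (N23°W, 103 mi): east 103 sin 337° = -40.25, north 103 cos 337° = 94.81
Summing: 10.97 mi east, 67.58 mi north → (10.97, 67.58).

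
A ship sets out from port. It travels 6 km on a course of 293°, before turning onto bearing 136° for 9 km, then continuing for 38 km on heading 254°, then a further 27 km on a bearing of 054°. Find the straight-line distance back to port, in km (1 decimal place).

Leg 1 (293°, 6 km): east 6 sin 293° = -5.52, north 6 cos 293° = 2.34
Leg 2 (136°, 9 km): east 9 sin 136° = 6.25, north 9 cos 136° = -6.47
Leg 3 (254°, 38 km): east 38 sin 254° = -36.53, north 38 cos 254° = -10.47
Leg 4 (054°, 27 km): east 27 sin 54° = 21.84, north 27 cos 54° = 15.87
Net: -13.96 east, 1.27 north. Distance = √((-13.96)² + (1.27)²) = 14.013 km.

14.0 km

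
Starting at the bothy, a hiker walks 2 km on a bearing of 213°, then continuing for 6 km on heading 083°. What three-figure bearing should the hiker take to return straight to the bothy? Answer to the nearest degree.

281°

Leg 1 (213°, 2 km): east 2 sin 213° = -1.09, north 2 cos 213° = -1.68
Leg 2 (083°, 6 km): east 6 sin 83° = 5.96, north 6 cos 83° = 0.73
Net displacement: 4.87 east, -0.95 north. Direction back to start is (-4.87, 0.95): bearing = atan2(-4.87, 0.95) mod 360° = 281.00° ≈ 281°.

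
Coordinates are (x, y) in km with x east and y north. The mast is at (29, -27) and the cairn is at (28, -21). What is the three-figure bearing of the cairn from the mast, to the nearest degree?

Δeast = 28 − 29 = -1.00; Δnorth = -21 − -27 = 6.00.
Bearing = atan2(Δeast, Δnorth) mod 360° = 350.54° ≈ 351°.

351°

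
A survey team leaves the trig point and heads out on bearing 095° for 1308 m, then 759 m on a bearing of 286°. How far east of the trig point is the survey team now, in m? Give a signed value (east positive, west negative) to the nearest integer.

Leg 1 (095°, 1308 m): east 1308 sin 95° = 1303.02, north 1308 cos 95° = -114.00
Leg 2 (286°, 759 m): east 759 sin 286° = -729.60, north 759 cos 286° = 209.21
Net east component: 573.43 m.

573 m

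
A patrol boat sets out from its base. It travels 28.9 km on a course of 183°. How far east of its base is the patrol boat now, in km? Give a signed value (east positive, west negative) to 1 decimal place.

-1.5 km

Leg 1 (183°, 28.9 km): east 28.9 sin 183° = -1.51, north 28.9 cos 183° = -28.86
Net east component: -1.51 km.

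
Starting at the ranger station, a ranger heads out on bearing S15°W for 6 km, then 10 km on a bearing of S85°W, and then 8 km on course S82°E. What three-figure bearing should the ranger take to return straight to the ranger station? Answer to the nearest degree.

025°

Leg 1 (S15°W, 6 km): east 6 sin 195° = -1.55, north 6 cos 195° = -5.80
Leg 2 (S85°W, 10 km): east 10 sin 265° = -9.96, north 10 cos 265° = -0.87
Leg 3 (S82°E, 8 km): east 8 sin 98° = 7.92, north 8 cos 98° = -1.11
Net displacement: -3.59 east, -7.78 north. Direction back to start is (3.59, 7.78): bearing = atan2(3.59, 7.78) mod 360° = 24.79° ≈ 025°.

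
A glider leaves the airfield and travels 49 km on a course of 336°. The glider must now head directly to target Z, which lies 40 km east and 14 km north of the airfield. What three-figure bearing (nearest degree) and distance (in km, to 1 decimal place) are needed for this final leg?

Leg 1 (336°, 49 km): east 49 sin 336° = -19.93, north 49 cos 336° = 44.76
Current position: (-19.93, 44.76). Target: (40, 14). Remaining: Δeast = 59.93, Δnorth = -30.76.
Bearing = atan2(59.93, -30.76) mod 360° = 117.17°; distance = √((59.93)² + (-30.76)²) = 67.365 km.

117°, 67.4 km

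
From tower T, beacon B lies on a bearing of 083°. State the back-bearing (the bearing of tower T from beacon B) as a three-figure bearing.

263°

Back-bearing = 083° + 180° = 263°.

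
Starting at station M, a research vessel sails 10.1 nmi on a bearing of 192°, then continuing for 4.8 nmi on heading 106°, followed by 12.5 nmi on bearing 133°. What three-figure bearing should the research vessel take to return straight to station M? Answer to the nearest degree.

Leg 1 (192°, 10.1 nmi): east 10.1 sin 192° = -2.10, north 10.1 cos 192° = -9.88
Leg 2 (106°, 4.8 nmi): east 4.8 sin 106° = 4.61, north 4.8 cos 106° = -1.32
Leg 3 (133°, 12.5 nmi): east 12.5 sin 133° = 9.14, north 12.5 cos 133° = -8.52
Net displacement: 11.66 east, -19.73 north. Direction back to start is (-11.66, 19.73): bearing = atan2(-11.66, 19.73) mod 360° = 329.42° ≈ 329°.

329°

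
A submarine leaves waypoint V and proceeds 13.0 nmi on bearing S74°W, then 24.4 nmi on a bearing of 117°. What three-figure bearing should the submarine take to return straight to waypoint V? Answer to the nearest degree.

Leg 1 (S74°W, 13.0 nmi): east 13.0 sin 254° = -12.50, north 13.0 cos 254° = -3.58
Leg 2 (117°, 24.4 nmi): east 24.4 sin 117° = 21.74, north 24.4 cos 117° = -11.08
Net displacement: 9.24 east, -14.66 north. Direction back to start is (-9.24, 14.66): bearing = atan2(-9.24, 14.66) mod 360° = 327.77° ≈ 328°.

328°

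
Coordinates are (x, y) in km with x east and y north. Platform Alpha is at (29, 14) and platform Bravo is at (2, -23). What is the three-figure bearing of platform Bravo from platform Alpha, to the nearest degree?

216°

Δeast = 2 − 29 = -27.00; Δnorth = -23 − 14 = -37.00.
Bearing = atan2(Δeast, Δnorth) mod 360° = 216.12° ≈ 216°.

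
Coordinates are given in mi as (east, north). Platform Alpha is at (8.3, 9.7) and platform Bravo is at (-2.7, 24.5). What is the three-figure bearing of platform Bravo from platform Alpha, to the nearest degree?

323°

Δeast = -2.7 − 8.3 = -11.00; Δnorth = 24.5 − 9.7 = 14.80.
Bearing = atan2(Δeast, Δnorth) mod 360° = 323.38° ≈ 323°.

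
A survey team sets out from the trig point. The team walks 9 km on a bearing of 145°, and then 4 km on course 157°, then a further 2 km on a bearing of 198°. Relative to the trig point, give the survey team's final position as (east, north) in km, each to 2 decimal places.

(6.11, -12.96)

Leg 1 (145°, 9 km): east 9 sin 145° = 5.16, north 9 cos 145° = -7.37
Leg 2 (157°, 4 km): east 4 sin 157° = 1.56, north 4 cos 157° = -3.68
Leg 3 (198°, 2 km): east 2 sin 198° = -0.62, north 2 cos 198° = -1.90
Summing: 6.11 km east, -12.96 km north → (6.11, -12.96).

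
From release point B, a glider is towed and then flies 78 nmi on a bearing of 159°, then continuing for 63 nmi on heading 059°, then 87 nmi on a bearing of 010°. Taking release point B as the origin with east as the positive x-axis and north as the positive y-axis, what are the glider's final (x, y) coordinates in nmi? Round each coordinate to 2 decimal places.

(97.06, 45.31)

Leg 1 (159°, 78 nmi): east 78 sin 159° = 27.95, north 78 cos 159° = -72.82
Leg 2 (059°, 63 nmi): east 63 sin 59° = 54.00, north 63 cos 59° = 32.45
Leg 3 (010°, 87 nmi): east 87 sin 10° = 15.11, north 87 cos 10° = 85.68
Summing: 97.06 nmi east, 45.31 nmi north → (97.06, 45.31).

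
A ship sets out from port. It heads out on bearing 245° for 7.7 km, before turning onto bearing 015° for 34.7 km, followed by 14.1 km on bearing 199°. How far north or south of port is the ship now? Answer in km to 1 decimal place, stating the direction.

16.9 km north

Leg 1 (245°, 7.7 km): east 7.7 sin 245° = -6.98, north 7.7 cos 245° = -3.25
Leg 2 (015°, 34.7 km): east 34.7 sin 15° = 8.98, north 34.7 cos 15° = 33.52
Leg 3 (199°, 14.1 km): east 14.1 sin 199° = -4.59, north 14.1 cos 199° = -13.33
Net north component: 16.93 km.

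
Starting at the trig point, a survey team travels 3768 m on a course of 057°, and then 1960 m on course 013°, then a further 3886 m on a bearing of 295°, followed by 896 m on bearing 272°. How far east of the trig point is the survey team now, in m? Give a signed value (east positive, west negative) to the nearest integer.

-816 m

Leg 1 (057°, 3768 m): east 3768 sin 57° = 3160.11, north 3768 cos 57° = 2052.20
Leg 2 (013°, 1960 m): east 1960 sin 13° = 440.90, north 1960 cos 13° = 1909.77
Leg 3 (295°, 3886 m): east 3886 sin 295° = -3521.91, north 3886 cos 295° = 1642.29
Leg 4 (272°, 896 m): east 896 sin 272° = -895.45, north 896 cos 272° = 31.27
Net east component: -816.35 m.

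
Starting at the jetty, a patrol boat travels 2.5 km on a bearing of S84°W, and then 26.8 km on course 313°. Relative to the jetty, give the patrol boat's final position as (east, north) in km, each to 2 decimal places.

(-22.09, 18.02)

Leg 1 (S84°W, 2.5 km): east 2.5 sin 264° = -2.49, north 2.5 cos 264° = -0.26
Leg 2 (313°, 26.8 km): east 26.8 sin 313° = -19.60, north 26.8 cos 313° = 18.28
Summing: -22.09 km east, 18.02 km north → (-22.09, 18.02).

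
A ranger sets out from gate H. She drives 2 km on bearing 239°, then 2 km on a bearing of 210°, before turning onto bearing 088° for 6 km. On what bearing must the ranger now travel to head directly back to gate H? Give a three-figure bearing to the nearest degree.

308°

Leg 1 (239°, 2 km): east 2 sin 239° = -1.71, north 2 cos 239° = -1.03
Leg 2 (210°, 2 km): east 2 sin 210° = -1.00, north 2 cos 210° = -1.73
Leg 3 (088°, 6 km): east 6 sin 88° = 6.00, north 6 cos 88° = 0.21
Net displacement: 3.28 east, -2.55 north. Direction back to start is (-3.28, 2.55): bearing = atan2(-3.28, 2.55) mod 360° = 307.88° ≈ 308°.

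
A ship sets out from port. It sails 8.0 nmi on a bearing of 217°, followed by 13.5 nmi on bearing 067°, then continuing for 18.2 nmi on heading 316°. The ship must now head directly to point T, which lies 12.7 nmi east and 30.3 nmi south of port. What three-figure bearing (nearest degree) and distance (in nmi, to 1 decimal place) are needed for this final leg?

157°, 45.8 nmi

Leg 1 (217°, 8.0 nmi): east 8.0 sin 217° = -4.81, north 8.0 cos 217° = -6.39
Leg 2 (067°, 13.5 nmi): east 13.5 sin 67° = 12.43, north 13.5 cos 67° = 5.27
Leg 3 (316°, 18.2 nmi): east 18.2 sin 316° = -12.64, north 18.2 cos 316° = 13.09
Current position: (-5.03, 11.98). Target: (12.7, -30.3). Remaining: Δeast = 17.73, Δnorth = -42.28.
Bearing = atan2(17.73, -42.28) mod 360° = 157.25°; distance = √((17.73)² + (-42.28)²) = 45.845 nmi.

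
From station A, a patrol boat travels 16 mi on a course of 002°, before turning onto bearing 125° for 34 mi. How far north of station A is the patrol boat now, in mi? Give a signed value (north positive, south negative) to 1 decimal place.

Leg 1 (002°, 16 mi): east 16 sin 2° = 0.56, north 16 cos 2° = 15.99
Leg 2 (125°, 34 mi): east 34 sin 125° = 27.85, north 34 cos 125° = -19.50
Net north component: -3.51 mi.

-3.5 mi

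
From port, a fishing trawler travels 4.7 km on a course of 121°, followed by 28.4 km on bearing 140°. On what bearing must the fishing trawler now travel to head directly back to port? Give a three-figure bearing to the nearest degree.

317°

Leg 1 (121°, 4.7 km): east 4.7 sin 121° = 4.03, north 4.7 cos 121° = -2.42
Leg 2 (140°, 28.4 km): east 28.4 sin 140° = 18.26, north 28.4 cos 140° = -21.76
Net displacement: 22.28 east, -24.18 north. Direction back to start is (-22.28, 24.18): bearing = atan2(-22.28, 24.18) mod 360° = 317.33° ≈ 317°.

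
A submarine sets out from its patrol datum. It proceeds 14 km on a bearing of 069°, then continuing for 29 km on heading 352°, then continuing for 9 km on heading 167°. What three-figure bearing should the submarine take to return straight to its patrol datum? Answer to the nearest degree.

Leg 1 (069°, 14 km): east 14 sin 69° = 13.07, north 14 cos 69° = 5.02
Leg 2 (352°, 29 km): east 29 sin 352° = -4.04, north 29 cos 352° = 28.72
Leg 3 (167°, 9 km): east 9 sin 167° = 2.02, north 9 cos 167° = -8.77
Net displacement: 11.06 east, 24.97 north. Direction back to start is (-11.06, -24.97): bearing = atan2(-11.06, -24.97) mod 360° = 203.89° ≈ 204°.

204°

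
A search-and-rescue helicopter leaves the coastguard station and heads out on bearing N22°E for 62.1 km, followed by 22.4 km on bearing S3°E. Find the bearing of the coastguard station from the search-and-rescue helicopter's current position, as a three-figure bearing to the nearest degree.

215°

Leg 1 (N22°E, 62.1 km): east 62.1 sin 22° = 23.26, north 62.1 cos 22° = 57.58
Leg 2 (S3°E, 22.4 km): east 22.4 sin 177° = 1.17, north 22.4 cos 177° = -22.37
Net displacement: 24.44 east, 35.21 north. Direction back to start is (-24.44, -35.21): bearing = atan2(-24.44, -35.21) mod 360° = 214.76° ≈ 215°.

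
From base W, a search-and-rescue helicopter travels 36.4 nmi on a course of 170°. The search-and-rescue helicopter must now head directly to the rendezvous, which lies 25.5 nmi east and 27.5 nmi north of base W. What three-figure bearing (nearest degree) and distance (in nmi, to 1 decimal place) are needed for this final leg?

017°, 66.2 nmi

Leg 1 (170°, 36.4 nmi): east 36.4 sin 170° = 6.32, north 36.4 cos 170° = -35.85
Current position: (6.32, -35.85). Target: (25.5, 27.5). Remaining: Δeast = 19.18, Δnorth = 63.35.
Bearing = atan2(19.18, 63.35) mod 360° = 16.84°; distance = √((19.18)² + (63.35)²) = 66.187 nmi.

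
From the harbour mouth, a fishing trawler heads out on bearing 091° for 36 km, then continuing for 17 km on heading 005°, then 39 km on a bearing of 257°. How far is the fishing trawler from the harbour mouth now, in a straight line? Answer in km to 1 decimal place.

Leg 1 (091°, 36 km): east 36 sin 91° = 35.99, north 36 cos 91° = -0.63
Leg 2 (005°, 17 km): east 17 sin 5° = 1.48, north 17 cos 5° = 16.94
Leg 3 (257°, 39 km): east 39 sin 257° = -38.00, north 39 cos 257° = -8.77
Net: -0.52 east, 7.53 north. Distance = √((-0.52)² + (7.53)²) = 7.552 km.

7.6 km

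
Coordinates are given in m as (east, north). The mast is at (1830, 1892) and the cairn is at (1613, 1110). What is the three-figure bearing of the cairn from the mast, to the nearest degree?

196°

Δeast = 1613 − 1830 = -217.00; Δnorth = 1110 − 1892 = -782.00.
Bearing = atan2(Δeast, Δnorth) mod 360° = 195.51° ≈ 196°.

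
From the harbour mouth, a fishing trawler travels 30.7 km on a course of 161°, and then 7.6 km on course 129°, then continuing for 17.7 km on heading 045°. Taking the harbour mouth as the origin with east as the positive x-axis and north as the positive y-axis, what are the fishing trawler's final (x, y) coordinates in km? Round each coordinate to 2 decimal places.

Leg 1 (161°, 30.7 km): east 30.7 sin 161° = 9.99, north 30.7 cos 161° = -29.03
Leg 2 (129°, 7.6 km): east 7.6 sin 129° = 5.91, north 7.6 cos 129° = -4.78
Leg 3 (045°, 17.7 km): east 17.7 sin 45° = 12.52, north 17.7 cos 45° = 12.52
Summing: 28.42 km east, -21.29 km north → (28.42, -21.29).

(28.42, -21.29)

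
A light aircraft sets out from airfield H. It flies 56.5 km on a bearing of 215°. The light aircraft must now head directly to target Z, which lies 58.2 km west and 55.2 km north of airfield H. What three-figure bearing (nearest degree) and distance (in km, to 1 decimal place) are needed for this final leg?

346°, 104.7 km

Leg 1 (215°, 56.5 km): east 56.5 sin 215° = -32.41, north 56.5 cos 215° = -46.28
Current position: (-32.41, -46.28). Target: (-58.2, 55.2). Remaining: Δeast = -25.79, Δnorth = 101.48.
Bearing = atan2(-25.79, 101.48) mod 360° = 345.74°; distance = √((-25.79)² + (101.48)²) = 104.709 km.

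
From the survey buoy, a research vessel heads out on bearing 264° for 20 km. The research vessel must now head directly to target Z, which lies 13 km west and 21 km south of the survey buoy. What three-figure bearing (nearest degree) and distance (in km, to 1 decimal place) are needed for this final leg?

Leg 1 (264°, 20 km): east 20 sin 264° = -19.89, north 20 cos 264° = -2.09
Current position: (-19.89, -2.09). Target: (-13, -21). Remaining: Δeast = 6.89, Δnorth = -18.91.
Bearing = atan2(6.89, -18.91) mod 360° = 159.98°; distance = √((6.89)² + (-18.91)²) = 20.126 km.

160°, 20.1 km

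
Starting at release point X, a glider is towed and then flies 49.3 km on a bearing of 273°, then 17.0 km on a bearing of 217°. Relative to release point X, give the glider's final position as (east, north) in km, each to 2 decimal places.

Leg 1 (273°, 49.3 km): east 49.3 sin 273° = -49.23, north 49.3 cos 273° = 2.58
Leg 2 (217°, 17.0 km): east 17.0 sin 217° = -10.23, north 17.0 cos 217° = -13.58
Summing: -59.46 km east, -11.00 km north → (-59.46, -11.00).

(-59.46, -11.00)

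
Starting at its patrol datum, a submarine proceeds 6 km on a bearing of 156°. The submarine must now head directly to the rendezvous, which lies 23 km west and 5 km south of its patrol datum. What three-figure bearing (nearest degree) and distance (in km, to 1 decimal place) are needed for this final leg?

Leg 1 (156°, 6 km): east 6 sin 156° = 2.44, north 6 cos 156° = -5.48
Current position: (2.44, -5.48). Target: (-23, -5). Remaining: Δeast = -25.44, Δnorth = 0.48.
Bearing = atan2(-25.44, 0.48) mod 360° = 271.08°; distance = √((-25.44)² + (0.48)²) = 25.445 km.

271°, 25.4 km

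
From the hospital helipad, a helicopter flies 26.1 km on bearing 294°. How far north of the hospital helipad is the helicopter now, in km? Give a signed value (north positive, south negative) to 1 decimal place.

10.6 km

Leg 1 (294°, 26.1 km): east 26.1 sin 294° = -23.84, north 26.1 cos 294° = 10.62
Net north component: 10.62 km.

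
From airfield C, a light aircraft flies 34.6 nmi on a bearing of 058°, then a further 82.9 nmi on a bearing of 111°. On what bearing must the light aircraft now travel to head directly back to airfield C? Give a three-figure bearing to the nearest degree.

Leg 1 (058°, 34.6 nmi): east 34.6 sin 58° = 29.34, north 34.6 cos 58° = 18.34
Leg 2 (111°, 82.9 nmi): east 82.9 sin 111° = 77.39, north 82.9 cos 111° = -29.71
Net displacement: 106.74 east, -11.37 north. Direction back to start is (-106.74, 11.37): bearing = atan2(-106.74, 11.37) mod 360° = 276.08° ≈ 276°.

276°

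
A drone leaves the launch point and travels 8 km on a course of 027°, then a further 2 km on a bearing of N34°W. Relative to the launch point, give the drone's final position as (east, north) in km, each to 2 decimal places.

Leg 1 (027°, 8 km): east 8 sin 27° = 3.63, north 8 cos 27° = 7.13
Leg 2 (N34°W, 2 km): east 2 sin 326° = -1.12, north 2 cos 326° = 1.66
Summing: 2.51 km east, 8.79 km north → (2.51, 8.79).

(2.51, 8.79)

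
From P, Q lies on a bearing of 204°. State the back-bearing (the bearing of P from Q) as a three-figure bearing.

Back-bearing = 204° − 180° = 024°.

024°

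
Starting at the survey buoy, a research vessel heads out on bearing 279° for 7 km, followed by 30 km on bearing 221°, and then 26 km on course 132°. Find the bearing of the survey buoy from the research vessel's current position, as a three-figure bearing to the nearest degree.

011°

Leg 1 (279°, 7 km): east 7 sin 279° = -6.91, north 7 cos 279° = 1.10
Leg 2 (221°, 30 km): east 30 sin 221° = -19.68, north 30 cos 221° = -22.64
Leg 3 (132°, 26 km): east 26 sin 132° = 19.32, north 26 cos 132° = -17.40
Net displacement: -7.27 east, -38.94 north. Direction back to start is (7.27, 38.94): bearing = atan2(7.27, 38.94) mod 360° = 10.58° ≈ 011°.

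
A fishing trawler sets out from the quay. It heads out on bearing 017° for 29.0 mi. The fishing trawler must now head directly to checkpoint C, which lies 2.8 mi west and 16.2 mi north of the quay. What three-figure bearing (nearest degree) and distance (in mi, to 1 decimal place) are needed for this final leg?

Leg 1 (017°, 29.0 mi): east 29.0 sin 17° = 8.48, north 29.0 cos 17° = 27.73
Current position: (8.48, 27.73). Target: (-2.8, 16.2). Remaining: Δeast = -11.28, Δnorth = -11.53.
Bearing = atan2(-11.28, -11.53) mod 360° = 224.36°; distance = √((-11.28)² + (-11.53)²) = 16.131 mi.

224°, 16.1 mi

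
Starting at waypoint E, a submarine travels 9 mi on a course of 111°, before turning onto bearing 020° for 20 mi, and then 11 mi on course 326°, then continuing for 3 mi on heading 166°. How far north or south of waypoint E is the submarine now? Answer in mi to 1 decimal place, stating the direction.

Leg 1 (111°, 9 mi): east 9 sin 111° = 8.40, north 9 cos 111° = -3.23
Leg 2 (020°, 20 mi): east 20 sin 20° = 6.84, north 20 cos 20° = 18.79
Leg 3 (326°, 11 mi): east 11 sin 326° = -6.15, north 11 cos 326° = 9.12
Leg 4 (166°, 3 mi): east 3 sin 166° = 0.73, north 3 cos 166° = -2.91
Net north component: 21.78 mi.

21.8 mi north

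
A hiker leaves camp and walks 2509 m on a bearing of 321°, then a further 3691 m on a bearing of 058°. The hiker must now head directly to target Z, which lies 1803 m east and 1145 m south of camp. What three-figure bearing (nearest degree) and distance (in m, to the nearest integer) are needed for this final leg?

177°, 5057 m

Leg 1 (321°, 2509 m): east 2509 sin 321° = -1578.96, north 2509 cos 321° = 1949.86
Leg 2 (058°, 3691 m): east 3691 sin 58° = 3130.15, north 3691 cos 58° = 1955.93
Current position: (1551.18, 3905.79). Target: (1803, -1145). Remaining: Δeast = 251.82, Δnorth = -5050.79.
Bearing = atan2(251.82, -5050.79) mod 360° = 177.15°; distance = √((251.82)² + (-5050.79)²) = 5057.065 m.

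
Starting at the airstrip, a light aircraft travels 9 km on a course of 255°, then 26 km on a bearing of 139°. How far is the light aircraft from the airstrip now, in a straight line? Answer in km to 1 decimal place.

23.5 km

Leg 1 (255°, 9 km): east 9 sin 255° = -8.69, north 9 cos 255° = -2.33
Leg 2 (139°, 26 km): east 26 sin 139° = 17.06, north 26 cos 139° = -19.62
Net: 8.36 east, -21.95 north. Distance = √((8.36)² + (-21.95)²) = 23.491 km.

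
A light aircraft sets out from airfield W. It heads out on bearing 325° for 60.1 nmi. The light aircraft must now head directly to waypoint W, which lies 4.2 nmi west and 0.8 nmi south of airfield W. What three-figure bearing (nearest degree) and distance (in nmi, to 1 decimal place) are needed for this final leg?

Leg 1 (325°, 60.1 nmi): east 60.1 sin 325° = -34.47, north 60.1 cos 325° = 49.23
Current position: (-34.47, 49.23). Target: (-4.2, -0.8). Remaining: Δeast = 30.27, Δnorth = -50.03.
Bearing = atan2(30.27, -50.03) mod 360° = 148.82°; distance = √((30.27)² + (-50.03)²) = 58.476 nmi.

149°, 58.5 nmi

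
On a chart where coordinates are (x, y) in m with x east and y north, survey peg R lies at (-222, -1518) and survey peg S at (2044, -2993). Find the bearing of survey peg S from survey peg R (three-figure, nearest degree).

Δeast = 2044 − -222 = 2266.00; Δnorth = -2993 − -1518 = -1475.00.
Bearing = atan2(Δeast, Δnorth) mod 360° = 123.06° ≈ 123°.

123°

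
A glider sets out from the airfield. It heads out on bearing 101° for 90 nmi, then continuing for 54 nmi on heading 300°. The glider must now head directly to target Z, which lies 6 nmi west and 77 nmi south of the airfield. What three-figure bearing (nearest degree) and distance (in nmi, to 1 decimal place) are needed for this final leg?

Leg 1 (101°, 90 nmi): east 90 sin 101° = 88.35, north 90 cos 101° = -17.17
Leg 2 (300°, 54 nmi): east 54 sin 300° = -46.77, north 54 cos 300° = 27.00
Current position: (41.58, 9.83). Target: (-6, -77). Remaining: Δeast = -47.58, Δnorth = -86.83.
Bearing = atan2(-47.58, -86.83) mod 360° = 208.72°; distance = √((-47.58)² + (-86.83)²) = 99.010 nmi.

209°, 99.0 nmi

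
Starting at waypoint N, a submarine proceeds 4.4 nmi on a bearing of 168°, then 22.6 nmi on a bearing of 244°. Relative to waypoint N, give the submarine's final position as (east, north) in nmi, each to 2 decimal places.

Leg 1 (168°, 4.4 nmi): east 4.4 sin 168° = 0.91, north 4.4 cos 168° = -4.30
Leg 2 (244°, 22.6 nmi): east 22.6 sin 244° = -20.31, north 22.6 cos 244° = -9.91
Summing: -19.40 nmi east, -14.21 nmi north → (-19.40, -14.21).

(-19.40, -14.21)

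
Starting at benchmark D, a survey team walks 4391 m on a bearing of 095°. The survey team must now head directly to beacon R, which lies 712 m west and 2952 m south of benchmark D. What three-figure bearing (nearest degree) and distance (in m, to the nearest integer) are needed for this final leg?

Leg 1 (095°, 4391 m): east 4391 sin 95° = 4374.29, north 4391 cos 95° = -382.70
Current position: (4374.29, -382.70). Target: (-712, -2952). Remaining: Δeast = -5086.29, Δnorth = -2569.30.
Bearing = atan2(-5086.29, -2569.30) mod 360° = 243.20°; distance = √((-5086.29)² + (-2569.30)²) = 5698.390 m.

243°, 5698 m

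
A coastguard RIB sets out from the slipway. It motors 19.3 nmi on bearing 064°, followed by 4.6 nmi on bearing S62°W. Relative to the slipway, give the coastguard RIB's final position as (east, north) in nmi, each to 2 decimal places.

Leg 1 (064°, 19.3 nmi): east 19.3 sin 64° = 17.35, north 19.3 cos 64° = 8.46
Leg 2 (S62°W, 4.6 nmi): east 4.6 sin 242° = -4.06, north 4.6 cos 242° = -2.16
Summing: 13.29 nmi east, 6.30 nmi north → (13.29, 6.30).

(13.29, 6.30)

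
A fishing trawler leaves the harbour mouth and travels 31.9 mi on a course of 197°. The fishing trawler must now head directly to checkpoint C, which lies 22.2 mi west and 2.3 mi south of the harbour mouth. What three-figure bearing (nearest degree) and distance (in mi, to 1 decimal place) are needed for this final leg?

335°, 31.0 mi

Leg 1 (197°, 31.9 mi): east 31.9 sin 197° = -9.33, north 31.9 cos 197° = -30.51
Current position: (-9.33, -30.51). Target: (-22.2, -2.3). Remaining: Δeast = -12.87, Δnorth = 28.21.
Bearing = atan2(-12.87, 28.21) mod 360° = 335.47°; distance = √((-12.87)² + (28.21)²) = 31.005 mi.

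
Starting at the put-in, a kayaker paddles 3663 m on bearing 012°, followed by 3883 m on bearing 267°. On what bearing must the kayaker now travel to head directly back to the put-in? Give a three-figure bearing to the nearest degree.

137°

Leg 1 (012°, 3663 m): east 3663 sin 12° = 761.58, north 3663 cos 12° = 3582.95
Leg 2 (267°, 3883 m): east 3883 sin 267° = -3877.68, north 3883 cos 267° = -203.22
Net displacement: -3116.10 east, 3379.73 north. Direction back to start is (3116.10, -3379.73): bearing = atan2(3116.10, -3379.73) mod 360° = 137.32° ≈ 137°.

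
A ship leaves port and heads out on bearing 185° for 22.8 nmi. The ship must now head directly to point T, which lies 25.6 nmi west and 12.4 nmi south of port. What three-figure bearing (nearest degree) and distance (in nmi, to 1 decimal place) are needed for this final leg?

Leg 1 (185°, 22.8 nmi): east 22.8 sin 185° = -1.99, north 22.8 cos 185° = -22.71
Current position: (-1.99, -22.71). Target: (-25.6, -12.4). Remaining: Δeast = -23.61, Δnorth = 10.31.
Bearing = atan2(-23.61, 10.31) mod 360° = 293.59°; distance = √((-23.61)² + (10.31)²) = 25.767 nmi.

294°, 25.8 nmi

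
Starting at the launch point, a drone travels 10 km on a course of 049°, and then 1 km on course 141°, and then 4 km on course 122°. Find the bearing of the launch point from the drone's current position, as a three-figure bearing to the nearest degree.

Leg 1 (049°, 10 km): east 10 sin 49° = 7.55, north 10 cos 49° = 6.56
Leg 2 (141°, 1 km): east 1 sin 141° = 0.63, north 1 cos 141° = -0.78
Leg 3 (122°, 4 km): east 4 sin 122° = 3.39, north 4 cos 122° = -2.12
Net displacement: 11.57 east, 3.66 north. Direction back to start is (-11.57, -3.66): bearing = atan2(-11.57, -3.66) mod 360° = 252.43° ≈ 252°.

252°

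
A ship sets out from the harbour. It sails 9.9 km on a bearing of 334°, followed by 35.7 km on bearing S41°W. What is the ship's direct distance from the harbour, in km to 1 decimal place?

33.1 km

Leg 1 (334°, 9.9 km): east 9.9 sin 334° = -4.34, north 9.9 cos 334° = 8.90
Leg 2 (S41°W, 35.7 km): east 35.7 sin 221° = -23.42, north 35.7 cos 221° = -26.94
Net: -27.76 east, -18.05 north. Distance = √((-27.76)² + (-18.05)²) = 33.111 km.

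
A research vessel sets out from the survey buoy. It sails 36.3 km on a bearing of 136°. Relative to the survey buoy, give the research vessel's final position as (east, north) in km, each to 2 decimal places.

(25.22, -26.11)

Leg 1 (136°, 36.3 km): east 36.3 sin 136° = 25.22, north 36.3 cos 136° = -26.11
Summing: 25.22 km east, -26.11 km north → (25.22, -26.11).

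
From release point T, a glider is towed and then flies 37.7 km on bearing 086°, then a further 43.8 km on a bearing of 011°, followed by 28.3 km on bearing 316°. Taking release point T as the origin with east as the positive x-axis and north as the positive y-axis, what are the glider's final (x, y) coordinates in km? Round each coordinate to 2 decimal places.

(26.31, 65.98)

Leg 1 (086°, 37.7 km): east 37.7 sin 86° = 37.61, north 37.7 cos 86° = 2.63
Leg 2 (011°, 43.8 km): east 43.8 sin 11° = 8.36, north 43.8 cos 11° = 43.00
Leg 3 (316°, 28.3 km): east 28.3 sin 316° = -19.66, north 28.3 cos 316° = 20.36
Summing: 26.31 km east, 65.98 km north → (26.31, 65.98).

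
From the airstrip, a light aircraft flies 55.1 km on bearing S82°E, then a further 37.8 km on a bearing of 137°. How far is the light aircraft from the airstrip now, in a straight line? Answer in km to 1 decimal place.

Leg 1 (S82°E, 55.1 km): east 55.1 sin 98° = 54.56, north 55.1 cos 98° = -7.67
Leg 2 (137°, 37.8 km): east 37.8 sin 137° = 25.78, north 37.8 cos 137° = -27.65
Net: 80.34 east, -35.31 north. Distance = √((80.34)² + (-35.31)²) = 87.762 km.

87.8 km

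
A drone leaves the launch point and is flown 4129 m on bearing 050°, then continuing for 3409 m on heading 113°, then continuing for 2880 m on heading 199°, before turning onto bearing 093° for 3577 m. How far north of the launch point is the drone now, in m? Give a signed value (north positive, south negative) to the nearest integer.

-1588 m

Leg 1 (050°, 4129 m): east 4129 sin 50° = 3163.00, north 4129 cos 50° = 2654.07
Leg 2 (113°, 3409 m): east 3409 sin 113° = 3138.00, north 3409 cos 113° = -1332.00
Leg 3 (199°, 2880 m): east 2880 sin 199° = -937.64, north 2880 cos 199° = -2723.09
Leg 4 (093°, 3577 m): east 3577 sin 93° = 3572.10, north 3577 cos 93° = -187.21
Net north component: -1588.23 m.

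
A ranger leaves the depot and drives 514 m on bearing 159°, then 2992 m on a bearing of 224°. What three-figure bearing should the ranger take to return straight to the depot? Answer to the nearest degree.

Leg 1 (159°, 514 m): east 514 sin 159° = 184.20, north 514 cos 159° = -479.86
Leg 2 (224°, 2992 m): east 2992 sin 224° = -2078.42, north 2992 cos 224° = -2152.26
Net displacement: -1894.22 east, -2632.13 north. Direction back to start is (1894.22, 2632.13): bearing = atan2(1894.22, 2632.13) mod 360° = 35.74° ≈ 036°.

036°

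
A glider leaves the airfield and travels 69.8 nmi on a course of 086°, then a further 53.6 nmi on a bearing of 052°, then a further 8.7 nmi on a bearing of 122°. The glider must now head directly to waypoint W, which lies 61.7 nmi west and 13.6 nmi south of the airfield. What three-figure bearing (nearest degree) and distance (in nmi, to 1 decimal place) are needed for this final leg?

Leg 1 (086°, 69.8 nmi): east 69.8 sin 86° = 69.63, north 69.8 cos 86° = 4.87
Leg 2 (052°, 53.6 nmi): east 53.6 sin 52° = 42.24, north 53.6 cos 52° = 33.00
Leg 3 (122°, 8.7 nmi): east 8.7 sin 122° = 7.38, north 8.7 cos 122° = -4.61
Current position: (119.25, 33.26). Target: (-61.7, -13.6). Remaining: Δeast = -180.95, Δnorth = -46.86.
Bearing = atan2(-180.95, -46.86) mod 360° = 255.48°; distance = √((-180.95)² + (-46.86)²) = 186.914 nmi.

255°, 186.9 nmi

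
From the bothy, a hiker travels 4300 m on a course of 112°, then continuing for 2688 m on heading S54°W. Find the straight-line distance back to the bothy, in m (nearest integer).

Leg 1 (112°, 4300 m): east 4300 sin 112° = 3986.89, north 4300 cos 112° = -1610.81
Leg 2 (S54°W, 2688 m): east 2688 sin 234° = -2174.64, north 2688 cos 234° = -1579.97
Net: 1812.25 east, -3190.78 north. Distance = √((1812.25)² + (-3190.78)²) = 3669.510 m.

3670 m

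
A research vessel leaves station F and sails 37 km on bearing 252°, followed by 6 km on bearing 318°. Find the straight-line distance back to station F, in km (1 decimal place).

Leg 1 (252°, 37 km): east 37 sin 252° = -35.19, north 37 cos 252° = -11.43
Leg 2 (318°, 6 km): east 6 sin 318° = -4.01, north 6 cos 318° = 4.46
Net: -39.20 east, -6.97 north. Distance = √((-39.20)² + (-6.97)²) = 39.819 km.

39.8 km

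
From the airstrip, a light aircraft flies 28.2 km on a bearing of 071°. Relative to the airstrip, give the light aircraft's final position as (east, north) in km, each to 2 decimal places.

Leg 1 (071°, 28.2 km): east 28.2 sin 71° = 26.66, north 28.2 cos 71° = 9.18
Summing: 26.66 km east, 9.18 km north → (26.66, 9.18).

(26.66, 9.18)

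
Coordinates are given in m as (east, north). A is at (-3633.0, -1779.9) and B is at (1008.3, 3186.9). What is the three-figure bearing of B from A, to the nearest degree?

043°

Δeast = 1008.3 − -3633.0 = 4641.30; Δnorth = 3186.9 − -1779.9 = 4966.80.
Bearing = atan2(Δeast, Δnorth) mod 360° = 43.06° ≈ 043°.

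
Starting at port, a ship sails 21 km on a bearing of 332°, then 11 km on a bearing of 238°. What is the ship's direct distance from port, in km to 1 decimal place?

23.0 km

Leg 1 (332°, 21 km): east 21 sin 332° = -9.86, north 21 cos 332° = 18.54
Leg 2 (238°, 11 km): east 11 sin 238° = -9.33, north 11 cos 238° = -5.83
Net: -19.19 east, 12.71 north. Distance = √((-19.19)² + (12.71)²) = 23.017 km.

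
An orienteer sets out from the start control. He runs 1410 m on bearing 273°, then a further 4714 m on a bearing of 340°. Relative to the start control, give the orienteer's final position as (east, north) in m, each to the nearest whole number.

Leg 1 (273°, 1410 m): east 1410 sin 273° = -1408.07, north 1410 cos 273° = 73.79
Leg 2 (340°, 4714 m): east 4714 sin 340° = -1612.28, north 4714 cos 340° = 4429.71
Summing: -3020.35 m east, 4503.50 m north → (-3020, 4504).

(-3020, 4504)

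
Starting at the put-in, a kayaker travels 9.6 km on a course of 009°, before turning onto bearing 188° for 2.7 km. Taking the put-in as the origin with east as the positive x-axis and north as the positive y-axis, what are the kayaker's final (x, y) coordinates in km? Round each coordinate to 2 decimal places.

(1.13, 6.81)

Leg 1 (009°, 9.6 km): east 9.6 sin 9° = 1.50, north 9.6 cos 9° = 9.48
Leg 2 (188°, 2.7 km): east 2.7 sin 188° = -0.38, north 2.7 cos 188° = -2.67
Summing: 1.13 km east, 6.81 km north → (1.13, 6.81).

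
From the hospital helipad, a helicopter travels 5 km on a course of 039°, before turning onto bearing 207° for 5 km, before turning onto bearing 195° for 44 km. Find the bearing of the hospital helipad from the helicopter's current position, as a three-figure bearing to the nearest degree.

Leg 1 (039°, 5 km): east 5 sin 39° = 3.15, north 5 cos 39° = 3.89
Leg 2 (207°, 5 km): east 5 sin 207° = -2.27, north 5 cos 207° = -4.46
Leg 3 (195°, 44 km): east 44 sin 195° = -11.39, north 44 cos 195° = -42.50
Net displacement: -10.51 east, -43.07 north. Direction back to start is (10.51, 43.07): bearing = atan2(10.51, 43.07) mod 360° = 13.72° ≈ 014°.

014°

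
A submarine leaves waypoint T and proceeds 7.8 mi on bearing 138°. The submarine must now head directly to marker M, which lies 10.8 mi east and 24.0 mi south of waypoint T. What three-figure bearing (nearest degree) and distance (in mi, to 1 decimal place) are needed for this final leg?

Leg 1 (138°, 7.8 mi): east 7.8 sin 138° = 5.22, north 7.8 cos 138° = -5.80
Current position: (5.22, -5.80). Target: (10.8, -24.0). Remaining: Δeast = 5.58, Δnorth = -18.20.
Bearing = atan2(5.58, -18.20) mod 360° = 162.96°; distance = √((5.58)² + (-18.20)²) = 19.040 mi.

163°, 19.0 mi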